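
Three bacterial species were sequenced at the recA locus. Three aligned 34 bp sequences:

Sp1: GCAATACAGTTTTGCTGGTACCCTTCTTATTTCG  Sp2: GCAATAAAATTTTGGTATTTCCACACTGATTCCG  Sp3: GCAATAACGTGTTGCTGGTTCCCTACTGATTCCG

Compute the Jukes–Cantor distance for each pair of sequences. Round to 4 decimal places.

Sp1–Sp2: 11/34 sites differ → p ≈ 0.323529, d = −0.75 ln(1 − 0.431372) = 0.423397 ≈ 0.4234.
Sp1–Sp3: 7/34 sites differ → p ≈ 0.205882, d = −0.75 ln(1 − 0.274509) = 0.240680 ≈ 0.2407.
Sp2–Sp3: 8/34 sites differ → p ≈ 0.235294, d = −0.75 ln(1 − 0.313725) = 0.282358 ≈ 0.2824.

d(Sp1,Sp2) = 0.4234, d(Sp1,Sp3) = 0.2407, d(Sp2,Sp3) = 0.2824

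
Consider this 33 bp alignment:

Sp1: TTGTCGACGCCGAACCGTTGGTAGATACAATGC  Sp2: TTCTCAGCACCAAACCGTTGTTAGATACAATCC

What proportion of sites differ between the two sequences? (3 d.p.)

The sequences differ at 7 of 33 positions (sites 3, 6, 7, 9, 12, 21, 32).
p = 7/33 = 0.212121… ≈ 0.212 (to 3 d.p.).

0.212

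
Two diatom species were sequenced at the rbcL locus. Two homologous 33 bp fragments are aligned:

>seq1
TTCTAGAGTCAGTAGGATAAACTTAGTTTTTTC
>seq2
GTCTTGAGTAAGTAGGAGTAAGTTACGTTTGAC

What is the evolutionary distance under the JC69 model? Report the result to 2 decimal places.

0.39

The sequences differ at 10 of 33 sites (1, 5, 10, 18, 19, 22, 26, 27, 31, 32), so p = 10/33 ≈ 0.30303.
d = −(3/4) ln(1 − 4p/3) = −0.75 ln(1 − 0.40404) = −0.75 ln(0.59596)
  = −0.75 × (-0.517582) = 0.388187 substitutions/site.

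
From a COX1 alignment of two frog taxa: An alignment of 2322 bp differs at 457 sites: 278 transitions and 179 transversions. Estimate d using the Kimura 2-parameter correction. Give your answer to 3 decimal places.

0.232

P = 278/2322 ≈ 0.119724 and Q = 179/2322 ≈ 0.077089.
Under the Kimura two-parameter model, d = −½ ln(1 − 2P − Q) − ¼ ln(1 − 2Q).
1 − 2P − Q = 0.683463, giving −½ ln(0.683463) = 0.190291.
1 − 2Q = 0.845822, giving −¼ ln(0.845822) = 0.041862.
d = 0.190291 + 0.041862 = 0.232153.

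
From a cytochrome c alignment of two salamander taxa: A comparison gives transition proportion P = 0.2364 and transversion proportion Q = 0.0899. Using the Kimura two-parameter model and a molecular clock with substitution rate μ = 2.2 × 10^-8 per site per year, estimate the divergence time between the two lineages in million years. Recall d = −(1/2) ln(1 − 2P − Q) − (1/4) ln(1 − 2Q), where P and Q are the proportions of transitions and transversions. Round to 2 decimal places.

Under the Kimura two-parameter model, d = −½ ln(1 − 2P − Q) − ¼ ln(1 − 2Q).
1 − 2P − Q = 0.4373, giving −½ ln(0.4373) = 0.413568.
1 − 2Q = 0.8202, giving −¼ ln(0.8202) = 0.049552.
d = 0.413568 + 0.049552 = 0.463120.
Under a molecular clock d = 2μt, so t = d/(2μ) = 0.463120 / (2 × 2.2 × 10^-8) = 10.53 million years.

10.53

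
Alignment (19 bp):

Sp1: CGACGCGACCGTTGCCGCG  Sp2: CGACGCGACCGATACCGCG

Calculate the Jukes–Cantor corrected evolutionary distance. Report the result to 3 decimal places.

The sequences differ at 2 of 19 sites (12, 14), so p = 2/19 ≈ 0.105263.
d = −(3/4) ln(1 − 4p/3) = −0.75 ln(1 − 0.140351) = −0.75 ln(0.859649)
  = −0.75 × (-0.151231) = 0.113423 substitutions/site.

0.113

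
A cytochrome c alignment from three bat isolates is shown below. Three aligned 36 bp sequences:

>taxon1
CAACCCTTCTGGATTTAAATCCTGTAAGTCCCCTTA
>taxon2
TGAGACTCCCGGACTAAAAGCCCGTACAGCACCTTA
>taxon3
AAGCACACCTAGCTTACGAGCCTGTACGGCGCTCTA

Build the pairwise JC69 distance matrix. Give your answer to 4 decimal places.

taxon1–taxon2: 14/36 sites differ → p ≈ 0.388889, d = −0.75 ln(1 − 0.518519) = 0.548166 ≈ 0.5482.
taxon1–taxon3: 16/36 sites differ → p ≈ 0.444444, d = −0.75 ln(1 − 0.592592) = 0.673455 ≈ 0.6735.
taxon2–taxon3: 16/36 sites differ → p ≈ 0.444444, d = −0.75 ln(1 − 0.592592) = 0.673455 ≈ 0.6735.

d(taxon1,taxon2) = 0.5482, d(taxon1,taxon3) = 0.6735, d(taxon2,taxon3) = 0.6735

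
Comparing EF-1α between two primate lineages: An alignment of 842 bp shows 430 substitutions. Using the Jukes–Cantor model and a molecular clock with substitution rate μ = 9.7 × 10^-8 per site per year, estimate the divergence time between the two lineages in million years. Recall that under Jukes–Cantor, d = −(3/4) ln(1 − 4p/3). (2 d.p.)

4.42

p = 430/842 ≈ 0.510689.
d = −(3/4) ln(1 − 4p/3) = −0.75 ln(1 − 0.680919) = −0.75 ln(0.319081)
  = −0.75 × (-1.142310) = 0.856733 substitutions/site.
Under a molecular clock d = 2μt, so t = d/(2μ) = 0.856733 / (2 × 9.7 × 10^-8) = 4.42 million years.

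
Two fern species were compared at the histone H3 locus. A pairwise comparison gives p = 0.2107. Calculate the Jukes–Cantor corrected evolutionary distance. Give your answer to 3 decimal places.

0.247

d = −(3/4) ln(1 − 4p/3) = −0.75 ln(1 − 0.280933) = −0.75 ln(0.719067)
  = −0.75 × (-0.329801) = 0.247351 substitutions/site.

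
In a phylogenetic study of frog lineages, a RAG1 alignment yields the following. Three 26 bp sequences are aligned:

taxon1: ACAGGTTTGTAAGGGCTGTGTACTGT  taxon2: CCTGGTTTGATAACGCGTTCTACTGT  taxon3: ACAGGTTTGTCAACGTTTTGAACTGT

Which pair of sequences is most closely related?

taxon1 and taxon3

taxon1–taxon2: 9/26 differ, p = 0.346, d = 0.464.
taxon1–taxon3: 6/26 differ, p = 0.231, d = 0.276.
taxon2–taxon3: 8/26 differ, p = 0.308, d = 0.396.
The smallest distance is between taxon1 and taxon3.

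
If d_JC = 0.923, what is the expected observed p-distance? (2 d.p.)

p = (3/4)(1 − e^(−4d/3)) = 0.75 × (1 − e^(-1.230667)) = 0.75 × (1 − 0.292098) = 0.530927.

0.53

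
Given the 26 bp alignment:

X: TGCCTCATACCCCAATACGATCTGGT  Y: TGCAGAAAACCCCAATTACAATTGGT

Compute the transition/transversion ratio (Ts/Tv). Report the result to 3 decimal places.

0.125

Transitions are A↔G and C↔T; transversions are all other mismatches.
Transitions: 1. Transversions: 8.
R = 1/8 = 0.125.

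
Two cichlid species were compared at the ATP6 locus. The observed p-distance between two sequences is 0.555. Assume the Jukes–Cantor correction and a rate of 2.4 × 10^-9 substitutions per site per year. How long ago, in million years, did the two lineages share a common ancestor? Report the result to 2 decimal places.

d = −(3/4) ln(1 − 4p/3) = −0.75 ln(1 − 0.74) = −0.75 ln(0.26)
  = −0.75 × (-1.347074) = 1.010306 substitutions/site.
Under a molecular clock d = 2μt, so t = d/(2μ) = 1.010306 / (2 × 2.4 × 10^-9) = 210.48 million years.

210.48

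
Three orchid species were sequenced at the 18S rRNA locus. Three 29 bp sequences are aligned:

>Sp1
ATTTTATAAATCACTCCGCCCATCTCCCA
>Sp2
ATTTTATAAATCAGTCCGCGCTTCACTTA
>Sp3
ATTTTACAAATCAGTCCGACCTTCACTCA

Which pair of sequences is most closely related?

Sp2 and Sp3

Sp1–Sp2: 6/29 differ, p = 0.207, d = 0.242.
Sp1–Sp3: 6/29 differ, p = 0.207, d = 0.242.
Sp2–Sp3: 4/29 differ, p = 0.138, d = 0.152.
The smallest distance is between Sp2 and Sp3.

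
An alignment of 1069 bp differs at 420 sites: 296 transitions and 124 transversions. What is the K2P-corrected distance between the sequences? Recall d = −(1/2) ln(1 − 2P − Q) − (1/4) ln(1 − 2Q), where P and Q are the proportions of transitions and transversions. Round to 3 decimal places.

P = 296/1069 ≈ 0.276894 and Q = 124/1069 ≈ 0.115996.
Under the Kimura two-parameter model, d = −½ ln(1 − 2P − Q) − ¼ ln(1 − 2Q).
1 − 2P − Q = 0.330216, giving −½ ln(0.330216) = 0.554004.
1 − 2Q = 0.768008, giving −¼ ln(0.768008) = 0.065989.
d = 0.554004 + 0.065989 = 0.619993.

0.620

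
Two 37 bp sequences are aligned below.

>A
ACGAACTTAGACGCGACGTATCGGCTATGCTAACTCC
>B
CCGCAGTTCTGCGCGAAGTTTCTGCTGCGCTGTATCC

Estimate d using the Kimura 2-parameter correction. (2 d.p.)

0.53

Of 37 sites, 4 differences are transitions and 10 are transversions, so P = 4/37 ≈ 0.108108 and Q = 10/37 ≈ 0.27027.
Under the Kimura two-parameter model, d = −½ ln(1 − 2P − Q) − ¼ ln(1 − 2Q).
1 − 2P − Q = 0.513514, giving −½ ln(0.513514) = 0.333239.
1 − 2Q = 0.45946, giving −¼ ln(0.45946) = 0.194426.
d = 0.333239 + 0.194426 = 0.527665.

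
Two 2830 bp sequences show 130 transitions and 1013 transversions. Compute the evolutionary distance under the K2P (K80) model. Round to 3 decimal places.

0.613

P = 130/2830 ≈ 0.045936 and Q = 1013/2830 ≈ 0.357951.
Under the Kimura two-parameter model, d = −½ ln(1 − 2P − Q) − ¼ ln(1 − 2Q).
1 − 2P − Q = 0.550177, giving −½ ln(0.550177) = 0.298758.
1 − 2Q = 0.284098, giving −¼ ln(0.284098) = 0.314609.
d = 0.298758 + 0.314609 = 0.613367.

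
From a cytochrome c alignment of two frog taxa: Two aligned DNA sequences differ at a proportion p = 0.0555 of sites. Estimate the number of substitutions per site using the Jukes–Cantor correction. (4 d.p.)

0.0577

d = −(3/4) ln(1 − 4p/3) = −0.75 ln(1 − 0.074) = −0.75 ln(0.926)
  = −0.75 × (-0.076881) = 0.057661 substitutions/site.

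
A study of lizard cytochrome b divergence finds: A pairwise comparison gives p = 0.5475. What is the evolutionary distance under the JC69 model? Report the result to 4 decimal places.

0.9820

d = −(3/4) ln(1 − 4p/3) = −0.75 ln(1 − 0.73) = −0.75 ln(0.27)
  = −0.75 × (-1.309333) = 0.982000 substitutions/site.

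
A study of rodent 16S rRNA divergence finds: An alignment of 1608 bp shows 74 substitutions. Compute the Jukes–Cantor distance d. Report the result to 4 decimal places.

p = 74/1608 ≈ 0.04602.
d = −(3/4) ln(1 − 4p/3) = −0.75 ln(1 − 0.06136) = −0.75 ln(0.93864)
  = −0.75 × (-0.063323) = 0.047492 substitutions/site.

0.0475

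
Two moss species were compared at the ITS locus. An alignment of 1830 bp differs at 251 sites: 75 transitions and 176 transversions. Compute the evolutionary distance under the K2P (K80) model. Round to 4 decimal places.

0.1515

P = 75/1830 ≈ 0.040984 and Q = 176/1830 ≈ 0.096175.
Under the Kimura two-parameter model, d = −½ ln(1 − 2P − Q) − ¼ ln(1 − 2Q).
1 − 2P − Q = 0.821857, giving −½ ln(0.821857) = 0.098094.
1 − 2Q = 0.80765, giving −¼ ln(0.80765) = 0.053407.
d = 0.098094 + 0.053407 = 0.151501.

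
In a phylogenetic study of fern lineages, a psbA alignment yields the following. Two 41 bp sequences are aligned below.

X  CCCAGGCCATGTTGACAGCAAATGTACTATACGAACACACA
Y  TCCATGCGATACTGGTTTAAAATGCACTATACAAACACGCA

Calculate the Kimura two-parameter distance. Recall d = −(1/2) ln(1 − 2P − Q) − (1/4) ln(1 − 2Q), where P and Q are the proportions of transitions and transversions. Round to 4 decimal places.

Of 41 sites, 8 differences are transitions and 5 are transversions, so P = 8/41 ≈ 0.195122 and Q = 5/41 ≈ 0.121951.
Under the Kimura two-parameter model, d = −½ ln(1 − 2P − Q) − ¼ ln(1 − 2Q).
1 − 2P − Q = 0.487805, giving −½ ln(0.487805) = 0.358920.
1 − 2Q = 0.756098, giving −¼ ln(0.756098) = 0.069896.
d = 0.358920 + 0.069896 = 0.428816.

0.4288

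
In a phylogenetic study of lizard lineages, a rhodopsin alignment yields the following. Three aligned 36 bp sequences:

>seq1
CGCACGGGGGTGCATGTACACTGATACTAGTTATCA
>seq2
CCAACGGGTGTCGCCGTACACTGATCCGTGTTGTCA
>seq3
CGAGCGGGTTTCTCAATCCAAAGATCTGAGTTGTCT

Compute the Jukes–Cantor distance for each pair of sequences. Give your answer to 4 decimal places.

seq1–seq2: 11/36 sites differ → p ≈ 0.305556, d = −0.75 ln(1 − 0.407408) = 0.392437 ≈ 0.3924.
seq1–seq3: 17/36 sites differ → p ≈ 0.472222, d = −0.75 ln(1 − 0.629629) = 0.744938 ≈ 0.7449.
seq2–seq3: 12/36 sites differ → p ≈ 0.333333, d = −0.75 ln(1 − 0.444444) = 0.440839 ≈ 0.4408.

d(seq1,seq2) = 0.3924, d(seq1,seq3) = 0.7449, d(seq2,seq3) = 0.4408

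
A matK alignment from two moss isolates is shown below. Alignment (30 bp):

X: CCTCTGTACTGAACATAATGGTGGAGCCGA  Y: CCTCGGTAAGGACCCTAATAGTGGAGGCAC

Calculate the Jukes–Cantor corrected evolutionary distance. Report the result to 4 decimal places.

The sequences differ at 9 of 30 sites (5, 9, 10, 13, 15, 20, 27, 29, 30), so p = 9/30 = 0.3.
d = −(3/4) ln(1 − 4p/3) = −0.75 ln(1 − 0.4) = −0.75 ln(0.6)
  = −0.75 × (-0.510826) = 0.383120 substitutions/site.

0.3831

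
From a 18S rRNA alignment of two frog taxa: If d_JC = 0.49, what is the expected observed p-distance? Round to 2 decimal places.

0.36

p = (3/4)(1 − e^(−4d/3)) = 0.75 × (1 − e^(-0.653333)) = 0.75 × (1 − 0.520309) = 0.359768.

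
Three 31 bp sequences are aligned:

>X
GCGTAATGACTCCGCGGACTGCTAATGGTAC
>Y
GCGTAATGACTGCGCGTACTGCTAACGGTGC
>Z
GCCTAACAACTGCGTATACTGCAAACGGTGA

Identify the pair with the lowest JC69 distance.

X–Y: 4/31 differ, p = 0.129, d = 0.142.
X–Z: 11/31 differ, p = 0.355, d = 0.481.
Y–Z: 7/31 differ, p = 0.226, d = 0.269.
The smallest distance is between X and Y.

X and Y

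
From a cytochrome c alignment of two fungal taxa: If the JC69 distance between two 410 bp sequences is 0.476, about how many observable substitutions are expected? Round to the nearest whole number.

144

Invert JC69: p = (3/4)(1 − e^(−4d/3)) = 0.75 × (1 − e^(-0.634667)) = 0.75 × (1 − 0.530112) = 0.352416.
Expected differing sites = pL ≈ 0.352416 × 410 = 144.49056 ≈ 144.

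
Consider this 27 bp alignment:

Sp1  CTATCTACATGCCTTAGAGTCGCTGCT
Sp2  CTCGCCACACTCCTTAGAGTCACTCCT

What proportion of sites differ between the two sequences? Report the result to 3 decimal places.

The sequences differ at 7 of 27 positions (sites 3, 4, 6, 10, 11, 22, 25).
p = 7/27 = 0.259259… ≈ 0.259 (to 3 d.p.).

0.259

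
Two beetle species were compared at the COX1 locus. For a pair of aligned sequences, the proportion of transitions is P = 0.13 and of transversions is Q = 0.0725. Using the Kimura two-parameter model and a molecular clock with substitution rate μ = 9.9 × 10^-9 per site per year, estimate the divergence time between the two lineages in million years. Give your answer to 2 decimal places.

Under the Kimura two-parameter model, d = −½ ln(1 − 2P − Q) − ¼ ln(1 − 2Q).
1 − 2P − Q = 0.6675, giving −½ ln(0.6675) = 0.202108.
1 − 2Q = 0.855, giving −¼ ln(0.855) = 0.039163.
d = 0.202108 + 0.039163 = 0.241271.
Under a molecular clock d = 2μt, so t = d/(2μ) = 0.241271 / (2 × 9.9 × 10^-9) = 12.19 million years.

12.19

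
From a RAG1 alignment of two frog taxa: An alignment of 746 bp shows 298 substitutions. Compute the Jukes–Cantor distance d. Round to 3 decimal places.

p = 298/746 ≈ 0.399464.
d = −(3/4) ln(1 − 4p/3) = −0.75 ln(1 − 0.532619) = −0.75 ln(0.467381)
  = −0.75 × (-0.760611) = 0.570458 substitutions/site.

0.570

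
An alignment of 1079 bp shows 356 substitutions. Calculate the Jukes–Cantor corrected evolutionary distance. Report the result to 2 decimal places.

0.43

p = 356/1079 ≈ 0.329935.
d = −(3/4) ln(1 − 4p/3) = −0.75 ln(1 − 0.439913) = −0.75 ln(0.560087)
  = −0.75 × (-0.579663) = 0.434747 substitutions/site.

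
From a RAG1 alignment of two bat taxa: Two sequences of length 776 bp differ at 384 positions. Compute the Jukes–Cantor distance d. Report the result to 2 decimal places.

0.81

p = 384/776 ≈ 0.494845.
d = −(3/4) ln(1 − 4p/3) = −0.75 ln(1 − 0.659793) = −0.75 ln(0.340207)
  = −0.75 × (-1.078201) = 0.808651 substitutions/site.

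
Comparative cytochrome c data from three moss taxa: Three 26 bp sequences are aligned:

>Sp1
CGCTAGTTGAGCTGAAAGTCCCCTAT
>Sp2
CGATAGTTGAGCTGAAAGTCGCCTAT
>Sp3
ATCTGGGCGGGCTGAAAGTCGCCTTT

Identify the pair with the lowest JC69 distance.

Sp1–Sp2: 2/26 differ, p = 0.077, d = 0.081.
Sp1–Sp3: 8/26 differ, p = 0.308, d = 0.396.
Sp2–Sp3: 8/26 differ, p = 0.308, d = 0.396.
The smallest distance is between Sp1 and Sp2.

Sp1 and Sp2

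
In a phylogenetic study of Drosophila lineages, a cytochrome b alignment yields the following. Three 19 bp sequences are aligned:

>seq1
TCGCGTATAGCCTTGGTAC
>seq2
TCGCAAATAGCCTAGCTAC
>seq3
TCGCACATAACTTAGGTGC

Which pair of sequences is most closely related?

seq1 and seq2

seq1–seq2: 4/19 differ, p = 0.211, d = 0.247.
seq1–seq3: 6/19 differ, p = 0.316, d = 0.410.
seq2–seq3: 5/19 differ, p = 0.263, d = 0.324.
The smallest distance is between seq1 and seq2.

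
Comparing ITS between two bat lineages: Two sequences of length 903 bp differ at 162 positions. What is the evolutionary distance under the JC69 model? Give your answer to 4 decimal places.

0.2050

p = 162/903 ≈ 0.179402.
d = −(3/4) ln(1 − 4p/3) = −0.75 ln(1 − 0.239203) = −0.75 ln(0.760797)
  = −0.75 × (-0.273389) = 0.205042 substitutions/site.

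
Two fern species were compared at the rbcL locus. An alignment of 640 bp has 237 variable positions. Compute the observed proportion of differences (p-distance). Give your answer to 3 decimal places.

p = 237/640 = 0.370312… ≈ 0.370 (to 3 d.p.).

0.370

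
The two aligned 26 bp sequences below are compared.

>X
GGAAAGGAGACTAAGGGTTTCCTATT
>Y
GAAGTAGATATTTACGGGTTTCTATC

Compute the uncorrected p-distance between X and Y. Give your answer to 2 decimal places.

0.42

The sequences differ at 11 of 26 positions.
p = 11/26 = 0.423076… ≈ 0.42 (to 2 d.p.).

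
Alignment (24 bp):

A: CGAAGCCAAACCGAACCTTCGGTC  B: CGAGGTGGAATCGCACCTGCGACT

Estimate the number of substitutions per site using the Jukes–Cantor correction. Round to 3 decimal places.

0.608

The sequences differ at 10 of 24 sites (4, 6, 7, 8, 11, 14, 19, 22, 23, 24), so p = 10/24 ≈ 0.416667.
d = −(3/4) ln(1 − 4p/3) = −0.75 ln(1 − 0.555556) = −0.75 ln(0.444444)
  = −0.75 × (-0.810931) = 0.608198 substitutions/site.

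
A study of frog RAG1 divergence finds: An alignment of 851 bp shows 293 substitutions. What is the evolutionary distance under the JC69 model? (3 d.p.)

0.461

p = 293/851 ≈ 0.344301.
d = −(3/4) ln(1 − 4p/3) = −0.75 ln(1 − 0.459068) = −0.75 ln(0.540932)
  = −0.75 × (-0.614462) = 0.460847 substitutions/site.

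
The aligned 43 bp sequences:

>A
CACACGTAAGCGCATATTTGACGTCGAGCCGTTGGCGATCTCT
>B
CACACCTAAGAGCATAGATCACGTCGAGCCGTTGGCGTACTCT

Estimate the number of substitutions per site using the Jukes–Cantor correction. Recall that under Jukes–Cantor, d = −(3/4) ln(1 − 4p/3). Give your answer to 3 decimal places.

The sequences differ at 7 of 43 sites (6, 11, 17, 18, 20, 38, 39), so p = 7/43 ≈ 0.162791.
d = −(3/4) ln(1 − 4p/3) = −0.75 ln(1 − 0.217055) = −0.75 ln(0.782945)
  = −0.75 × (-0.244693) = 0.183520 substitutions/site.

0.184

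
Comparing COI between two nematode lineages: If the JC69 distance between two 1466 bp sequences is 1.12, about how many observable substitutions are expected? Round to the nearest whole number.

Invert JC69: p = (3/4)(1 − e^(−4d/3)) = 0.75 × (1 − e^(-1.493333)) = 0.75 × (1 − 0.224623) = 0.581533.
Expected differing sites = pL ≈ 0.581533 × 1466 = 852.527378 ≈ 853.

853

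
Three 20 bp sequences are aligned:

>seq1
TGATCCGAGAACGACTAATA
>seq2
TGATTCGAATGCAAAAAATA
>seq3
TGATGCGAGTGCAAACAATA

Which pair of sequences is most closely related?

seq1–seq2: 7/20 differ, p = 0.350, d = 0.471.
seq1–seq3: 6/20 differ, p = 0.300, d = 0.383.
seq2–seq3: 3/20 differ, p = 0.150, d = 0.167.
The smallest distance is between seq2 and seq3.

seq2 and seq3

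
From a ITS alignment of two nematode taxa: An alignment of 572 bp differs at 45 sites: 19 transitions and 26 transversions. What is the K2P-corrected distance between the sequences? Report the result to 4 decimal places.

0.0832

P = 19/572 ≈ 0.033217 and Q = 26/572 ≈ 0.045455.
Under the Kimura two-parameter model, d = −½ ln(1 − 2P − Q) − ¼ ln(1 − 2Q).
1 − 2P − Q = 0.888111, giving −½ ln(0.888111) = 0.059329.
1 − 2Q = 0.90909, giving −¼ ln(0.90909) = 0.023828.
d = 0.059329 + 0.023828 = 0.083157.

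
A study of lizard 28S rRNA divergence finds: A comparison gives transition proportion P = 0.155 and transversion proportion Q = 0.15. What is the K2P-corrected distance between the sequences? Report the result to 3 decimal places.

Under the Kimura two-parameter model, d = −½ ln(1 − 2P − Q) − ¼ ln(1 − 2Q).
1 − 2P − Q = 0.54, giving −½ ln(0.54) = 0.308093.
1 − 2Q = 0.7, giving −¼ ln(0.7) = 0.089169.
d = 0.308093 + 0.089169 = 0.397262.

0.397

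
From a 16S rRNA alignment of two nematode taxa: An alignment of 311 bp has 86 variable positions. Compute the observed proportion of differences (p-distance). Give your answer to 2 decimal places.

0.28

p = 86/311 = 0.276527… ≈ 0.28 (to 2 d.p.).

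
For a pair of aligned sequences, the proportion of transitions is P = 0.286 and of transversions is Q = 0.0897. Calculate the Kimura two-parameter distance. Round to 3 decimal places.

Under the Kimura two-parameter model, d = −½ ln(1 − 2P − Q) − ¼ ln(1 − 2Q).
1 − 2P − Q = 0.3383, giving −½ ln(0.3383) = 0.541911.
1 − 2Q = 0.8206, giving −¼ ln(0.8206) = 0.049430.
d = 0.541911 + 0.049430 = 0.591341.

0.591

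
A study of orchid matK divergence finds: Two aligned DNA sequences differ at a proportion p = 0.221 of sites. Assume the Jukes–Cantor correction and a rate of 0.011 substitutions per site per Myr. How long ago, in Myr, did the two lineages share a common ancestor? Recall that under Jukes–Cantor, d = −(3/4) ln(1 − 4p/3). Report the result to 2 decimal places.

d = −(3/4) ln(1 − 4p/3) = −0.75 ln(1 − 0.294667) = −0.75 ln(0.705333)
  = −0.75 × (-0.349085) = 0.261814 substitutions/site.
Under a molecular clock d = 2μt, so t = d/(2μ) = 0.261814 / (2 × 0.011) = 11.90 Myr.

11.90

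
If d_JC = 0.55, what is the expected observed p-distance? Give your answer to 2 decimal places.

p = (3/4)(1 − e^(−4d/3)) = 0.75 × (1 − e^(-0.733333)) = 0.75 × (1 − 0.480305) = 0.389771.

0.39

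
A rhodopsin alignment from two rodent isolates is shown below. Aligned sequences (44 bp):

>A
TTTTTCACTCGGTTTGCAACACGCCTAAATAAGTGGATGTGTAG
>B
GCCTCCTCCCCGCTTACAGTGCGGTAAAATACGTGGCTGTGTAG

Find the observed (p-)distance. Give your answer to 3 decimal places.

The sequences differ at 17 of 44 positions.
p = 17/44 = 0.386363… ≈ 0.386 (to 3 d.p.).

0.386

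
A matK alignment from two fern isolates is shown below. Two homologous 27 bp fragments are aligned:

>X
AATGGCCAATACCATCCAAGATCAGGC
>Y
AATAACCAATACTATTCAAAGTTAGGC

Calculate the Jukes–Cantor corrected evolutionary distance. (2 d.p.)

The sequences differ at 7 of 27 sites (4, 5, 13, 16, 20, 21, 23), so p = 7/27 ≈ 0.259259.
d = −(3/4) ln(1 − 4p/3) = −0.75 ln(1 − 0.345679) = −0.75 ln(0.654321)
  = −0.75 × (-0.424157) = 0.318118 substitutions/site.

0.32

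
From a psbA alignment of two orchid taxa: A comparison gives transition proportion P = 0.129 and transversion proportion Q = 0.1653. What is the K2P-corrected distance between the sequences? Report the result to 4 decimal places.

Under the Kimura two-parameter model, d = −½ ln(1 − 2P − Q) − ¼ ln(1 − 2Q).
1 − 2P − Q = 0.5767, giving −½ ln(0.5767) = 0.275217.
1 − 2Q = 0.6694, giving −¼ ln(0.6694) = 0.100343.
d = 0.275217 + 0.100343 = 0.375560.

0.3756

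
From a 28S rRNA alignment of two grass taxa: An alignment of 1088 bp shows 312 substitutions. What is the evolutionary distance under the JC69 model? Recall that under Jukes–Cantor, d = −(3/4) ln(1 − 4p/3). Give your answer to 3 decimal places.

p = 312/1088 ≈ 0.286765.
d = −(3/4) ln(1 − 4p/3) = −0.75 ln(1 − 0.382353) = −0.75 ln(0.617647)
  = −0.75 × (-0.481838) = 0.361379 substitutions/site.

0.361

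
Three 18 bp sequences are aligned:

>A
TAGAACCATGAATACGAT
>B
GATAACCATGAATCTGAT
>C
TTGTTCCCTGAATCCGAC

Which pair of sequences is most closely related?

A–B: 4/18 differ, p = 0.222, d = 0.264.
A–C: 6/18 differ, p = 0.333, d = 0.441.
B–C: 8/18 differ, p = 0.444, d = 0.673.
The smallest distance is between A and B.

A and B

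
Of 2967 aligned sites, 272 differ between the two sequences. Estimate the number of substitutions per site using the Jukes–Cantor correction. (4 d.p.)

0.0978

p = 272/2967 ≈ 0.091675.
d = −(3/4) ln(1 − 4p/3) = −0.75 ln(1 − 0.122233) = −0.75 ln(0.877767)
  = −0.75 × (-0.130374) = 0.097781 substitutions/site.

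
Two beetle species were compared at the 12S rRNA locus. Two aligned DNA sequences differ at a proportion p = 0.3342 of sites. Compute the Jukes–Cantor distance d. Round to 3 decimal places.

d = −(3/4) ln(1 − 4p/3) = −0.75 ln(1 − 0.4456) = −0.75 ln(0.5544)
  = −0.75 × (-0.589869) = 0.442402 substitutions/site.

0.442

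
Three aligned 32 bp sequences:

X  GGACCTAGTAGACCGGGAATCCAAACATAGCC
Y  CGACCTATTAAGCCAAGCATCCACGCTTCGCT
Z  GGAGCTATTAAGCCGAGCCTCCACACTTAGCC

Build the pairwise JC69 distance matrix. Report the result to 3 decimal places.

d(X,Y) = 0.520, d(X,Z) = 0.353, d(Y,Z) = 0.259

X–Y: 12/32 sites differ → p = 0.375, d = −0.75 ln(1 − 0.5) = 0.519860 ≈ 0.520.
X–Z: 9/32 sites differ → p = 0.28125, d = −0.75 ln(1 − 0.375) = 0.352503 ≈ 0.353.
Y–Z: 7/32 sites differ → p = 0.21875, d = −0.75 ln(1 − 0.291667) = 0.258631 ≈ 0.259.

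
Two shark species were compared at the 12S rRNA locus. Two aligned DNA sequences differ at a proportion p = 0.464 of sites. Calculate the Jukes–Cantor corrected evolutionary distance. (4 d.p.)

0.7231

d = −(3/4) ln(1 − 4p/3) = −0.75 ln(1 − 0.618667) = −0.75 ln(0.381333)
  = −0.75 × (-0.964082) = 0.723062 substitutions/site.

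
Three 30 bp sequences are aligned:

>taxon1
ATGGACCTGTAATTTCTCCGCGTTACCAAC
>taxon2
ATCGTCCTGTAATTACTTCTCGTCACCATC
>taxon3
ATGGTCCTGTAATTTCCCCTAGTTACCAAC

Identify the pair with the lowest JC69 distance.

taxon1–taxon2: 7/30 differ, p = 0.233, d = 0.280.
taxon1–taxon3: 4/30 differ, p = 0.133, d = 0.147.
taxon2–taxon3: 7/30 differ, p = 0.233, d = 0.280.
The smallest distance is between taxon1 and taxon3.

taxon1 and taxon3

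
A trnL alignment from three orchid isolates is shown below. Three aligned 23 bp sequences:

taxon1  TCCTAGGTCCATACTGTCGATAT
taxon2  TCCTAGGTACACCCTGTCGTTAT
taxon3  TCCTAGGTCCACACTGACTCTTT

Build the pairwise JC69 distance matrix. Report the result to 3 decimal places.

d(taxon1,taxon2) = 0.198, d(taxon1,taxon3) = 0.257, d(taxon2,taxon3) = 0.321

taxon1–taxon2: 4/23 sites differ → p ≈ 0.173913, d = −0.75 ln(1 − 0.231884) = 0.197861 ≈ 0.198.
taxon1–taxon3: 5/23 sites differ → p ≈ 0.217391, d = −0.75 ln(1 − 0.289855) = 0.256715 ≈ 0.257.
taxon2–taxon3: 6/23 sites differ → p ≈ 0.26087, d = −0.75 ln(1 − 0.347827) = 0.320584 ≈ 0.321.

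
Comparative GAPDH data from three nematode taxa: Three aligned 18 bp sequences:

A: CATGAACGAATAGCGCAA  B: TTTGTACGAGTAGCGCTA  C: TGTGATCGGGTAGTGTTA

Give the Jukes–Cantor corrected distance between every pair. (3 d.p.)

d(A,B) = 0.347, d(A,C) = 0.673, d(B,C) = 0.441

A–B: 5/18 sites differ → p ≈ 0.277778, d = −0.75 ln(1 − 0.370371) = 0.346968 ≈ 0.347.
A–C: 8/18 sites differ → p ≈ 0.444444, d = −0.75 ln(1 − 0.592592) = 0.673455 ≈ 0.673.
B–C: 6/18 sites differ → p ≈ 0.333333, d = −0.75 ln(1 − 0.444444) = 0.440839 ≈ 0.441.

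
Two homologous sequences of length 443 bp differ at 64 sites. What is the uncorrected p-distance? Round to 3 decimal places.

p = 64/443 = 0.144469… ≈ 0.144 (to 3 d.p.).

0.144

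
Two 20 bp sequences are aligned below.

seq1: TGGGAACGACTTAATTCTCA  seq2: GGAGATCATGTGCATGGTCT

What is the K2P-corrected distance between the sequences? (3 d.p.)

Of 20 sites, 2 differences are transitions and 9 are transversions, so P = 2/20 = 0.1 and Q = 9/20 = 0.45.
Under the Kimura two-parameter model, d = −½ ln(1 − 2P − Q) − ¼ ln(1 − 2Q).
1 − 2P − Q = 0.35, giving −½ ln(0.35) = 0.524911.
1 − 2Q = 0.1, giving −¼ ln(0.1) = 0.575646.
d = 0.524911 + 0.575646 = 1.100557.

1.101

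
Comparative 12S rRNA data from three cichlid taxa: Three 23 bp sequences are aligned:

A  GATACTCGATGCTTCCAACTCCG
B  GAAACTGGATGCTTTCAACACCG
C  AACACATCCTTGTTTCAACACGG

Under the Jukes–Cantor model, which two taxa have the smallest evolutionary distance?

A and B

A–B: 4/23 differ, p = 0.174, d = 0.198.
A–C: 11/23 differ, p = 0.478, d = 0.761.
B–C: 9/23 differ, p = 0.391, d = 0.553.
The smallest distance is between A and B.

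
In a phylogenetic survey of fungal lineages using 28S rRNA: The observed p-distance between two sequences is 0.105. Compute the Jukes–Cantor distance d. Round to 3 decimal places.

d = −(3/4) ln(1 − 4p/3) = −0.75 ln(1 − 0.14) = −0.75 ln(0.86)
  = −0.75 × (-0.150823) = 0.113117 substitutions/site.

0.113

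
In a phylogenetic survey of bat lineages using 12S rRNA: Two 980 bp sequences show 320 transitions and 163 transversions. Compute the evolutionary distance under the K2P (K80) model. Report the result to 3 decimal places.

P = 320/980 ≈ 0.326531 and Q = 163/980 ≈ 0.166327.
Under the Kimura two-parameter model, d = −½ ln(1 − 2P − Q) − ¼ ln(1 − 2Q).
1 − 2P − Q = 0.180611, giving −½ ln(0.180611) = 0.855705.
1 − 2Q = 0.667346, giving −¼ ln(0.667346) = 0.101112.
d = 0.855705 + 0.101112 = 0.956817.

0.957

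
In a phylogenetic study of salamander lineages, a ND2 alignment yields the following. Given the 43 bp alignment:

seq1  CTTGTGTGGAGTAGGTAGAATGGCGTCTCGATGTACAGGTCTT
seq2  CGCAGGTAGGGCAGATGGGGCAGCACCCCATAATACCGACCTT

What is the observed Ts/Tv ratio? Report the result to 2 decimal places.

3.60

Transitions are A↔G and C↔T; transversions are all other mismatches.
Transitions: 18. Transversions: 5.
R = 18/5 = 3.60.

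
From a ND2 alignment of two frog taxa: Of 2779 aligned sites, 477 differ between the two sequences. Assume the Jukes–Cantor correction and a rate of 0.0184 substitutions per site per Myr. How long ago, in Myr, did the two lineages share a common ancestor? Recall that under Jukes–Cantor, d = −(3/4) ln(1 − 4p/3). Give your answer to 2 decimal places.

p = 477/2779 ≈ 0.171644.
d = −(3/4) ln(1 − 4p/3) = −0.75 ln(1 − 0.228859) = −0.75 ln(0.771141)
  = −0.75 × (-0.259884) = 0.194913 substitutions/site.
Under a molecular clock d = 2μt, so t = d/(2μ) = 0.194913 / (2 × 0.0184) = 5.30 Myr.

5.30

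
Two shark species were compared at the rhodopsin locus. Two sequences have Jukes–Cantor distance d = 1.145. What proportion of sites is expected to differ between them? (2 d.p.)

p = (3/4)(1 − e^(−4d/3)) = 0.75 × (1 − e^(-1.526667)) = 0.75 × (1 − 0.217259) = 0.587056.

0.59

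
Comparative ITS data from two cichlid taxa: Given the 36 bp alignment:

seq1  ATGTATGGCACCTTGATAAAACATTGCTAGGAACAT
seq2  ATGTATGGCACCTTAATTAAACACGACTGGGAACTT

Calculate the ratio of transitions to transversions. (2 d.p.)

1.33

Transitions are A↔G and C↔T; transversions are all other mismatches.
Transitions: 4. Transversions: 3.
R = 4/3 = 1.333333… ≈ 1.33 (to 2 d.p.).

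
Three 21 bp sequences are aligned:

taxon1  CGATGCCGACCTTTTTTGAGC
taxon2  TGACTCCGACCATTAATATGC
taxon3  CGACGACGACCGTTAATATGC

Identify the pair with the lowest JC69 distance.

taxon2 and taxon3

taxon1–taxon2: 8/21 differ, p = 0.381, d = 0.532.
taxon1–taxon3: 7/21 differ, p = 0.333, d = 0.441.
taxon2–taxon3: 4/21 differ, p = 0.190, d = 0.220.
The smallest distance is between taxon2 and taxon3.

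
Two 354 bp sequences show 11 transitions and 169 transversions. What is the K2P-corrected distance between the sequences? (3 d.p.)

P = 11/354 ≈ 0.031073 and Q = 169/354 ≈ 0.477401.
Under the Kimura two-parameter model, d = −½ ln(1 − 2P − Q) − ¼ ln(1 − 2Q).
1 − 2P − Q = 0.460453, giving −½ ln(0.460453) = 0.387772.
1 − 2Q = 0.045198, giving −¼ ln(0.045198) = 0.774176.
d = 0.387772 + 0.774176 = 1.161948.

1.162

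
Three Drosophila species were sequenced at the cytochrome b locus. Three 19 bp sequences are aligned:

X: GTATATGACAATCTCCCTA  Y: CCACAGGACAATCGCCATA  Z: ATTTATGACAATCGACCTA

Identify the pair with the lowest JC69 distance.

X and Z

X–Y: 6/19 differ, p = 0.316, d = 0.410.
X–Z: 4/19 differ, p = 0.211, d = 0.247.
Y–Z: 7/19 differ, p = 0.368, d = 0.507.
The smallest distance is between X and Z.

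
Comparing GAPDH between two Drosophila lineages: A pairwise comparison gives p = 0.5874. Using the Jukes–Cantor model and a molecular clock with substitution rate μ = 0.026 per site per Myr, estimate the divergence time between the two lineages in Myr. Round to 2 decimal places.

22.05

d = −(3/4) ln(1 − 4p/3) = −0.75 ln(1 − 0.7832) = −0.75 ln(0.2168)
  = −0.75 × (-1.528780) = 1.146585 substitutions/site.
Under a molecular clock d = 2μt, so t = d/(2μ) = 1.146585 / (2 × 0.026) = 22.05 Myr.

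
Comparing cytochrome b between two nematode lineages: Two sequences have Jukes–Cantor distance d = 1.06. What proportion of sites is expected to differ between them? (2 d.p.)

p = (3/4)(1 − e^(−4d/3)) = 0.75 × (1 − e^(-1.413333)) = 0.75 × (1 − 0.243331) = 0.567502.

0.57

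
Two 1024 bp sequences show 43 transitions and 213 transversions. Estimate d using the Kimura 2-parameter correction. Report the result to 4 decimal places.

0.3071

P = 43/1024 ≈ 0.041992 and Q = 213/1024 ≈ 0.208008.
Under the Kimura two-parameter model, d = −½ ln(1 − 2P − Q) − ¼ ln(1 − 2Q).
1 − 2P − Q = 0.708008, giving −½ ln(0.708008) = 0.172650.
1 − 2Q = 0.583984, giving −¼ ln(0.583984) = 0.134470.
d = 0.172650 + 0.134470 = 0.307120.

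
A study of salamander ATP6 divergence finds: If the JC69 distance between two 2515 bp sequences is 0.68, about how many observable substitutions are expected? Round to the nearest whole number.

1124

Invert JC69: p = (3/4)(1 − e^(−4d/3)) = 0.75 × (1 − e^(-0.906667)) = 0.75 × (1 − 0.403868) = 0.447099.
Expected differing sites = pL ≈ 0.447099 × 2515 = 1124.453985 ≈ 1124.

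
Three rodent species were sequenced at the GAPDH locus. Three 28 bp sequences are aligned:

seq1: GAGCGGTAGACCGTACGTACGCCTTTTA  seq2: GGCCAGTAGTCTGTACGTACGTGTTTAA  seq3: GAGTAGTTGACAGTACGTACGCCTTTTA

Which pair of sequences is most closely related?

seq1 and seq3

seq1–seq2: 8/28 differ, p = 0.286, d = 0.360.
seq1–seq3: 4/28 differ, p = 0.143, d = 0.158.
seq2–seq3: 9/28 differ, p = 0.321, d = 0.420.
The smallest distance is between seq1 and seq3.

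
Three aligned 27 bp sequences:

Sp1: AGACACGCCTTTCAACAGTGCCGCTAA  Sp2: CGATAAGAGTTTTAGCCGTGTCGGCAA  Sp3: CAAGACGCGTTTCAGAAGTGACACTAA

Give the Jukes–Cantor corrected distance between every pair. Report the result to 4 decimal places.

Sp1–Sp2: 11/27 sites differ → p ≈ 0.407407, d = −0.75 ln(1 − 0.543209) = 0.587647 ≈ 0.5876.
Sp1–Sp3: 8/27 sites differ → p ≈ 0.296296, d = −0.75 ln(1 − 0.395061) = 0.376971 ≈ 0.3770.
Sp2–Sp3: 11/27 sites differ → p ≈ 0.407407, d = −0.75 ln(1 − 0.543209) = 0.587647 ≈ 0.5876.

d(Sp1,Sp2) = 0.5876, d(Sp1,Sp3) = 0.3770, d(Sp2,Sp3) = 0.5876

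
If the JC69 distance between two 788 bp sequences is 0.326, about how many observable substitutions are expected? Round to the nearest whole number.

208

Invert JC69: p = (3/4)(1 − e^(−4d/3)) = 0.75 × (1 − e^(-0.434667)) = 0.75 × (1 − 0.647480) = 0.264390.
Expected differing sites = pL ≈ 0.264390 × 788 = 208.33932 ≈ 208.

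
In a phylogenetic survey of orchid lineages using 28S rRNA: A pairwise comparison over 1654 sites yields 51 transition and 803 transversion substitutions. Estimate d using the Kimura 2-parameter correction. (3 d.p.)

P = 51/1654 ≈ 0.030834 and Q = 803/1654 ≈ 0.48549.
Under the Kimura two-parameter model, d = −½ ln(1 − 2P − Q) − ¼ ln(1 − 2Q).
1 − 2P − Q = 0.452842, giving −½ ln(0.452842) = 0.396106.
1 − 2Q = 0.02902, giving −¼ ln(0.02902) = 0.884943.
d = 0.396106 + 0.884943 = 1.281049.

1.281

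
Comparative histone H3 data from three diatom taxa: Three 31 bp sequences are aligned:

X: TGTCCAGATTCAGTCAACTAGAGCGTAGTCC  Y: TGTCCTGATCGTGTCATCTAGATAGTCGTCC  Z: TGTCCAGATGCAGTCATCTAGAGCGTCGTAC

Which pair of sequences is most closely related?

X–Y: 8/31 differ, p = 0.258, d = 0.316.
X–Z: 4/31 differ, p = 0.129, d = 0.142.
Y–Z: 7/31 differ, p = 0.226, d = 0.269.
The smallest distance is between X and Z.

X and Z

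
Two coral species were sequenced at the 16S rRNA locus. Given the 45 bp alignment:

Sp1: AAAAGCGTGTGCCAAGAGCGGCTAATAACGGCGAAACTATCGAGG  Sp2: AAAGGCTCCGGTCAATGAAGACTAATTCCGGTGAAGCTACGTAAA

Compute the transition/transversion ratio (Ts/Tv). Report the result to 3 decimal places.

1.222

Transitions are A↔G and C↔T; transversions are all other mismatches.
Transitions: 11. Transversions: 9.
R = 11/9 = 1.222222… ≈ 1.222 (to 3 d.p.).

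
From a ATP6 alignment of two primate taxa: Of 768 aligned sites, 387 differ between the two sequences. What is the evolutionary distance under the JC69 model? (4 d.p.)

p = 387/768 ≈ 0.503906.
d = −(3/4) ln(1 − 4p/3) = −0.75 ln(1 − 0.671875) = −0.75 ln(0.328125)
  = −0.75 × (-1.114361) = 0.835771 substitutions/site.

0.8358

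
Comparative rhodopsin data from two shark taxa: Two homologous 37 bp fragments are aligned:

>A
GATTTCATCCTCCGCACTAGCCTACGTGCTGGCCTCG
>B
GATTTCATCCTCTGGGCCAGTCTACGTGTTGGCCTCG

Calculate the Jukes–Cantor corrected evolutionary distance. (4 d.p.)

0.1827

The sequences differ at 6 of 37 sites (13, 15, 16, 18, 21, 29), so p = 6/37 ≈ 0.162162.
d = −(3/4) ln(1 − 4p/3) = −0.75 ln(1 − 0.216216) = −0.75 ln(0.783784)
  = −0.75 × (-0.243622) = 0.182717 substitutions/site.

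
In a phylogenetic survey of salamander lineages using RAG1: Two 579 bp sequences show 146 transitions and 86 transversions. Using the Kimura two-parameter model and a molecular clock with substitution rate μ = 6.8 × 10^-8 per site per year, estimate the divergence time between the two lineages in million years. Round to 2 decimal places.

P = 146/579 ≈ 0.252159 and Q = 86/579 ≈ 0.148532.
Under the Kimura two-parameter model, d = −½ ln(1 − 2P − Q) − ¼ ln(1 − 2Q).
1 − 2P − Q = 0.34715, giving −½ ln(0.34715) = 0.528999.
1 − 2Q = 0.702936, giving −¼ ln(0.702936) = 0.088122.
d = 0.528999 + 0.088122 = 0.617121.
Under a molecular clock d = 2μt, so t = d/(2μ) = 0.617121 / (2 × 6.8 × 10^-8) = 4.54 million years.

4.54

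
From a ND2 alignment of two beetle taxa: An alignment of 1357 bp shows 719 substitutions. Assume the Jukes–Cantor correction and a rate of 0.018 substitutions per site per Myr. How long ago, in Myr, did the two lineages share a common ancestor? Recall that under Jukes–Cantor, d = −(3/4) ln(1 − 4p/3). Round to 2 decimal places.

p = 719/1357 ≈ 0.529845.
d = −(3/4) ln(1 − 4p/3) = −0.75 ln(1 − 0.70646) = −0.75 ln(0.29354)
  = −0.75 × (-1.225741) = 0.919306 substitutions/site.
Under a molecular clock d = 2μt, so t = d/(2μ) = 0.919306 / (2 × 0.018) = 25.54 Myr.

25.54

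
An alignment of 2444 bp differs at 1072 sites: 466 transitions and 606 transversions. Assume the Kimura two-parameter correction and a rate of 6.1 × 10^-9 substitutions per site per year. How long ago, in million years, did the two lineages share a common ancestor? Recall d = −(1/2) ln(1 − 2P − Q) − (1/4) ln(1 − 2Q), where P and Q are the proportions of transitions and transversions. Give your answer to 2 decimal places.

54.71

P = 466/2444 ≈ 0.190671 and Q = 606/2444 ≈ 0.247954.
Under the Kimura two-parameter model, d = −½ ln(1 − 2P − Q) − ¼ ln(1 − 2Q).
1 − 2P − Q = 0.370704, giving −½ ln(0.370704) = 0.496176.
1 − 2Q = 0.504092, giving −¼ ln(0.504092) = 0.171249.
d = 0.496176 + 0.171249 = 0.667425.
Under a molecular clock d = 2μt, so t = d/(2μ) = 0.667425 / (2 × 6.1 × 10^-9) = 54.71 million years.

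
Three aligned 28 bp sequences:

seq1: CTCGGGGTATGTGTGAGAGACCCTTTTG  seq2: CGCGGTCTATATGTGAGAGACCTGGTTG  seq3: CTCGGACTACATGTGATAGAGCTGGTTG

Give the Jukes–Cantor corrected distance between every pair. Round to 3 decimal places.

seq1–seq2: 7/28 sites differ → p = 0.25, d = −0.75 ln(1 − 0.333333) = 0.304098 ≈ 0.304.
seq1–seq3: 9/28 sites differ → p ≈ 0.321429, d = −0.75 ln(1 − 0.428572) = 0.419713 ≈ 0.420.
seq2–seq3: 5/28 sites differ → p ≈ 0.178571, d = −0.75 ln(1 − 0.238095) = 0.203950 ≈ 0.204.

d(seq1,seq2) = 0.304, d(seq1,seq3) = 0.420, d(seq2,seq3) = 0.204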